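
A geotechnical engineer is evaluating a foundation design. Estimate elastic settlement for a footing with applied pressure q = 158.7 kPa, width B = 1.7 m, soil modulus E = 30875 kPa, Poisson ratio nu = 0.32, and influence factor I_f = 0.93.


Using Se = q * B * (1 - nu^2) * I_f / E
1 - nu^2 = 1 - 0.32^2 = 0.8976
Se = 158.7 * 1.7 * 0.8976 * 0.93 / 30875
Se = 0.007294 m
Convert to mm: Se = 0.007294 * 1000 = 7.294 mm


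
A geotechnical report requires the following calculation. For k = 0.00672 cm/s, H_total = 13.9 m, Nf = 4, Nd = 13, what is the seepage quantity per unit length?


Convert k to m/s for unit consistency with H:
k = 0.00672 cm/s = 0.00672 / 100 m/s = 6.72e-05 m/s
Using q = k * H * Nf / Nd
Nf / Nd = 4 / 13 = 0.3077
q = 6.72e-05 * 13.9 * 0.3077
q = 0.0002874 m^3/s per m


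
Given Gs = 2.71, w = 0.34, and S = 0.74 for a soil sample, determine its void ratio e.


Using the relation e = Gs * w / S
e = 2.71 * 0.34 / 0.74
e = 1.2451


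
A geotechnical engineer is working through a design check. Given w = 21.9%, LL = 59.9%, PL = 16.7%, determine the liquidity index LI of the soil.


First compute the plasticity index:
PI = LL - PL = 59.9 - 16.7 = 43.2
Then compute the liquidity index:
LI = (w - PL) / PI
LI = (21.9 - 16.7) / 43.2
LI = 0.12


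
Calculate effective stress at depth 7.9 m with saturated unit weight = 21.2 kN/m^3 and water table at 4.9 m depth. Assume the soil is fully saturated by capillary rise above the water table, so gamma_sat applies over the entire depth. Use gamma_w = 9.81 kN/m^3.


Result: 138.05 kPa

Derivation:
Total stress = gamma_sat * depth
sigma = 21.2 * 7.9 = 167.48 kPa
Pore water pressure u = gamma_w * (depth - d_wt)
u = 9.81 * (7.9 - 4.9) = 29.43 kPa
Effective stress = sigma - u
sigma' = 167.48 - 29.43 = 138.05 kPa


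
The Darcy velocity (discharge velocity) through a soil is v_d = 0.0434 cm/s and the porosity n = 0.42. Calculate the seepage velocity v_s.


Using v_s = v_d / n
v_s = 0.0434 / 0.42
v_s = 0.10333 cm/s


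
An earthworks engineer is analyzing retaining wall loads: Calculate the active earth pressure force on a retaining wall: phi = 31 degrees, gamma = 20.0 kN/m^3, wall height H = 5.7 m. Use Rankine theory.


Compute active earth pressure coefficient:
Ka = tan^2(45 - phi/2) = tan^2(29.5) = 0.320099
Compute active force:
Pa = 0.5 * Ka * gamma * H^2
Pa = 0.5 * 0.320099 * 20.0 * 5.7^2
Pa = 104.0 kN/m


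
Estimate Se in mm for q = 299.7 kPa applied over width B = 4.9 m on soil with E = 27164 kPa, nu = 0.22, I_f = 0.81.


Using Se = q * B * (1 - nu^2) * I_f / E
1 - nu^2 = 1 - 0.22^2 = 0.9516
Se = 299.7 * 4.9 * 0.9516 * 0.81 / 27164
Se = 0.041670 m
Convert to mm: Se = 0.041670 * 1000 = 41.67 mm


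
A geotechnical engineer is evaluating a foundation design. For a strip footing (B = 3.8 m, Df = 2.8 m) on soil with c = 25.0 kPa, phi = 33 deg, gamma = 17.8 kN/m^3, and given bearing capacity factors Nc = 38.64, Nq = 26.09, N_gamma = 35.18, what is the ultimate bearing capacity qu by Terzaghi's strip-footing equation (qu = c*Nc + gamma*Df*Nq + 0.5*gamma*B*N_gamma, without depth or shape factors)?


Result: 3456.11 kPa

Derivation:
Compute qu = c*Nc + gamma*Df*Nq + 0.5*gamma*B*N_gamma
Term 1: 25.0 * 38.64 = 966.0
Term 2: 17.8 * 2.8 * 26.09 = 1300.3256
Term 3: 0.5 * 17.8 * 3.8 * 35.18 = 1189.7876
qu = 966.0 + 1300.3256 + 1189.7876
qu = 3456.11 kPa


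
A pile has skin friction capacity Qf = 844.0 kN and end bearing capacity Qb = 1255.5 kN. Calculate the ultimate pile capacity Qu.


Using Qu = Qf + Qb
Qu = 844.0 + 1255.5
Qu = 2099.5 kN


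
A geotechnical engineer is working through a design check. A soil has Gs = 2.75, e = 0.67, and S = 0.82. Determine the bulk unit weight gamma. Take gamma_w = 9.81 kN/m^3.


Result: 19.382 kN/m^3

Derivation:
Using gamma = gamma_w * (Gs + S*e) / (1 + e)
Numerator: Gs + S*e = 2.75 + 0.82*0.67 = 3.2994
Denominator: 1 + e = 1 + 0.67 = 1.67
gamma = 9.81 * 3.2994 / 1.67
gamma = 19.382 kN/m^3


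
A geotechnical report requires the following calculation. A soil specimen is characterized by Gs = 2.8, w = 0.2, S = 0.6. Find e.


Using the relation e = Gs * w / S
e = 2.8 * 0.2 / 0.6
e = 0.9333


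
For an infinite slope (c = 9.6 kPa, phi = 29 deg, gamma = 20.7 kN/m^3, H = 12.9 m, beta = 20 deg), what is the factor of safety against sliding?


Result: 1.635

Derivation:
Using Fs = c / (gamma*H*sin(beta)*cos(beta)) + tan(phi)/tan(beta)
Cohesion contribution = 9.6 / (20.7*12.9*sin(20)*cos(20))
Cohesion contribution = 0.11186
Friction contribution = tan(29)/tan(20) = 1.52295
Fs = 0.11186 + 1.52295
Fs = 1.635


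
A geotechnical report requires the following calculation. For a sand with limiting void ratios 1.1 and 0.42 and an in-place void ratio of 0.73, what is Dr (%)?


Using Dr = (e_max - e) / (e_max - e_min) * 100
e_max - e = 1.1 - 0.73 = 0.37
e_max - e_min = 1.1 - 0.42 = 0.68
Dr = 0.37 / 0.68 * 100
Dr = 54.41 %


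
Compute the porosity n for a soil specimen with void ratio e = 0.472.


Result: 0.3207

Derivation:
Using the relation n = e / (1 + e)
n = 0.472 / (1 + 0.472)
n = 0.472 / 1.472
n = 0.3207


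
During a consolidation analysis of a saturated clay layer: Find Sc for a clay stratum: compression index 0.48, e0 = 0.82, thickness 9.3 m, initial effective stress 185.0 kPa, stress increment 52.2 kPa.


Using Sc = Cc * H / (1 + e0) * log10((sigma0 + delta_sigma) / sigma0)
Stress ratio = (185.0 + 52.2) / 185.0 = 1.28216
log10(1.28216) = 0.107943
Cc * H / (1 + e0) = 0.48 * 9.3 / (1 + 0.82) = 2.45275
Sc = 2.45275 * 0.107943
Sc = 0.2648 m


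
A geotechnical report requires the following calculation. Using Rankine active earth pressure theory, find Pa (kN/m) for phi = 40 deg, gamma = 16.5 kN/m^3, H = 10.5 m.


Compute active earth pressure coefficient:
Ka = tan^2(45 - phi/2) = tan^2(25.0) = 0.217443
Compute active force:
Pa = 0.5 * Ka * gamma * H^2
Pa = 0.5 * 0.217443 * 16.5 * 10.5^2
Pa = 197.78 kN/m


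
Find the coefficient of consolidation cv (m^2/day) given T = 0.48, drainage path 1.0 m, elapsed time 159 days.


Using cv = T * H_dr^2 / t
H_dr^2 = 1.0^2 = 1.0
cv = 0.48 * 1.0 / 159
cv = 0.00302 m^2/day


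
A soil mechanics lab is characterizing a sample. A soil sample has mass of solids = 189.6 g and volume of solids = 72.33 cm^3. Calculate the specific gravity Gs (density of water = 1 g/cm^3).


Using Gs = m_s / (V_s * rho_w)
Since rho_w = 1 g/cm^3:
Gs = 189.6 / 72.33
Gs = 2.621


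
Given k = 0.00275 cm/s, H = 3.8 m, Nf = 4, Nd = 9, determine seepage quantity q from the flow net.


Result: 4.644e-05 m^3/s per m

Derivation:
Convert k to m/s for unit consistency with H:
k = 0.00275 cm/s = 0.00275 / 100 m/s = 2.75e-05 m/s
Using q = k * H * Nf / Nd
Nf / Nd = 4 / 9 = 0.4444
q = 2.75e-05 * 3.8 * 0.4444
q = 4.644e-05 m^3/s per m


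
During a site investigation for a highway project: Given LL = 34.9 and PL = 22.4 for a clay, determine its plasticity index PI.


Using PI = LL - PL
PI = 34.9 - 22.4
PI = 12.5


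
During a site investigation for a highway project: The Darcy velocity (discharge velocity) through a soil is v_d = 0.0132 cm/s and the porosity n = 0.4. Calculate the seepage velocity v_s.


Using v_s = v_d / n
v_s = 0.0132 / 0.4
v_s = 0.033 cm/s


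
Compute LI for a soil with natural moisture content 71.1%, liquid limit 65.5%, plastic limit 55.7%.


First compute the plasticity index:
PI = LL - PL = 65.5 - 55.7 = 9.8
Then compute the liquidity index:
LI = (w - PL) / PI
LI = (71.1 - 55.7) / 9.8
LI = 1.571


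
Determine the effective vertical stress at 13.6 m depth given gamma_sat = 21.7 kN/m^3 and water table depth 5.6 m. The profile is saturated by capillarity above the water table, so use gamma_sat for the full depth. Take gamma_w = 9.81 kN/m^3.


Total stress = gamma_sat * depth
sigma = 21.7 * 13.6 = 295.12 kPa
Pore water pressure u = gamma_w * (depth - d_wt)
u = 9.81 * (13.6 - 5.6) = 78.48 kPa
Effective stress = sigma - u
sigma' = 295.12 - 78.48 = 216.64 kPa


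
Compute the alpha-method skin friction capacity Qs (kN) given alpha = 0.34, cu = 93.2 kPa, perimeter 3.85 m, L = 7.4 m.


Using Qs = alpha * cu * perimeter * L
Qs = 0.34 * 93.2 * 3.85 * 7.4
Qs = 902.79 kN


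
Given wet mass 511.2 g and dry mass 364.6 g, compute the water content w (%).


Result: 40.21 %

Derivation:
Using w = (m_wet - m_dry) / m_dry * 100
m_wet - m_dry = 511.2 - 364.6 = 146.6 g
w = 146.6 / 364.6 * 100
w = 40.21 %


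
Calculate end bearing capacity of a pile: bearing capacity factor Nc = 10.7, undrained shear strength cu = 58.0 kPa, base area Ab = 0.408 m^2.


Result: 253.2 kN

Derivation:
Using Qb = Nc * cu * Ab
Qb = 10.7 * 58.0 * 0.408
Qb = 253.2 kN


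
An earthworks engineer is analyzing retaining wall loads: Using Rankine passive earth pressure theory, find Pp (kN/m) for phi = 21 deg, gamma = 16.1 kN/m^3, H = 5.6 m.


Compute passive earth pressure coefficient:
Kp = tan^2(45 + phi/2) = tan^2(55.5) = 2.117051
Compute passive force:
Pp = 0.5 * Kp * gamma * H^2
Pp = 0.5 * 2.117051 * 16.1 * 5.6^2
Pp = 534.45 kN/m


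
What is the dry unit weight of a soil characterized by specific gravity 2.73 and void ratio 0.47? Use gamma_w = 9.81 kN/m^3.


Using gamma_d = Gs * gamma_w / (1 + e)
gamma_d = 2.73 * 9.81 / (1 + 0.47)
gamma_d = 2.73 * 9.81 / 1.47
gamma_d = 18.219 kN/m^3


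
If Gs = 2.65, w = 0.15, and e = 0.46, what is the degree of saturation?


Result: 0.8641

Derivation:
Using S = Gs * w / e
S = 2.65 * 0.15 / 0.46
S = 0.8641


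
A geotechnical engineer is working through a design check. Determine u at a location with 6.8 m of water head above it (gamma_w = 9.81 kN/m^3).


Using u = gamma_w * h_w
u = 9.81 * 6.8
u = 66.71 kPa


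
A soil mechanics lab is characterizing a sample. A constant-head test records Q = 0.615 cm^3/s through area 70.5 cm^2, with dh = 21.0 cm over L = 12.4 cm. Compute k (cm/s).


Compute hydraulic gradient:
i = dh / L = 21.0 / 12.4 = 1.69355
Then apply Darcy's law:
k = Q / (A * i)
k = 0.615 / (70.5 * 1.69355)
k = 0.615 / 119.395
k = 0.005151 cm/s


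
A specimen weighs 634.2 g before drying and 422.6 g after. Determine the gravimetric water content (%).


Using w = (m_wet - m_dry) / m_dry * 100
m_wet - m_dry = 634.2 - 422.6 = 211.6 g
w = 211.6 / 422.6 * 100
w = 50.07 %


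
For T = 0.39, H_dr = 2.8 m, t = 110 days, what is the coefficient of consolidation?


Using cv = T * H_dr^2 / t
H_dr^2 = 2.8^2 = 7.84
cv = 0.39 * 7.84 / 110
cv = 0.0278 m^2/day


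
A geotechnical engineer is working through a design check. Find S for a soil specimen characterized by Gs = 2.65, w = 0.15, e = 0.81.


Using S = Gs * w / e
S = 2.65 * 0.15 / 0.81
S = 0.4907


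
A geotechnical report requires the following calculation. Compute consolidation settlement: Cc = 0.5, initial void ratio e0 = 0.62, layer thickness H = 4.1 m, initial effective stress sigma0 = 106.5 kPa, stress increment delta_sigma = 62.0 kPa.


Result: 0.2521 m

Derivation:
Using Sc = Cc * H / (1 + e0) * log10((sigma0 + delta_sigma) / sigma0)
Stress ratio = (106.5 + 62.0) / 106.5 = 1.58216
log10(1.58216) = 0.19925
Cc * H / (1 + e0) = 0.5 * 4.1 / (1 + 0.62) = 1.26543
Sc = 1.26543 * 0.19925
Sc = 0.2521 m


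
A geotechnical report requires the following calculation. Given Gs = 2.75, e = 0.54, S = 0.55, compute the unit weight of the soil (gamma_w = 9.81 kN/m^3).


Using gamma = gamma_w * (Gs + S*e) / (1 + e)
Numerator: Gs + S*e = 2.75 + 0.55*0.54 = 3.047
Denominator: 1 + e = 1 + 0.54 = 1.54
gamma = 9.81 * 3.047 / 1.54
gamma = 19.41 kN/m^3


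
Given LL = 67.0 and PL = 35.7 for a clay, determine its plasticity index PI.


Result: 31.3

Derivation:
Using PI = LL - PL
PI = 67.0 - 35.7
PI = 31.3


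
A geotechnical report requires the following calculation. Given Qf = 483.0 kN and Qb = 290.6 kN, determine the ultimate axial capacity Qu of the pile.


Using Qu = Qf + Qb
Qu = 483.0 + 290.6
Qu = 773.6 kN


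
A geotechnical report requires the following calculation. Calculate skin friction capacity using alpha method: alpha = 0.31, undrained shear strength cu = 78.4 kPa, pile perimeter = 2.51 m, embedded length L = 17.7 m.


Result: 1079.75 kN

Derivation:
Using Qs = alpha * cu * perimeter * L
Qs = 0.31 * 78.4 * 2.51 * 17.7
Qs = 1079.75 kN


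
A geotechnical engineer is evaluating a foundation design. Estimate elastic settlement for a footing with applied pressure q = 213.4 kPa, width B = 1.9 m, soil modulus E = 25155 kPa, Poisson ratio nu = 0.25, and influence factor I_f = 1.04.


Result: 15.716 mm

Derivation:
Using Se = q * B * (1 - nu^2) * I_f / E
1 - nu^2 = 1 - 0.25^2 = 0.9375
Se = 213.4 * 1.9 * 0.9375 * 1.04 / 25155
Se = 0.015716 m
Convert to mm: Se = 0.015716 * 1000 = 15.716 mm


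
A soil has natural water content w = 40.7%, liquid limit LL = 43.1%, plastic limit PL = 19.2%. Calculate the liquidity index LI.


First compute the plasticity index:
PI = LL - PL = 43.1 - 19.2 = 23.9
Then compute the liquidity index:
LI = (w - PL) / PI
LI = (40.7 - 19.2) / 23.9
LI = 0.9


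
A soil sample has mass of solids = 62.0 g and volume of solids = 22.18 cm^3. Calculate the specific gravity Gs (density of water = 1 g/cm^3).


Result: 2.795

Derivation:
Using Gs = m_s / (V_s * rho_w)
Since rho_w = 1 g/cm^3:
Gs = 62.0 / 22.18
Gs = 2.795


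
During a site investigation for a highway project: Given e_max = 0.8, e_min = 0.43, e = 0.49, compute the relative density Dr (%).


Using Dr = (e_max - e) / (e_max - e_min) * 100
e_max - e = 0.8 - 0.49 = 0.31
e_max - e_min = 0.8 - 0.43 = 0.37
Dr = 0.31 / 0.37 * 100
Dr = 83.78 %


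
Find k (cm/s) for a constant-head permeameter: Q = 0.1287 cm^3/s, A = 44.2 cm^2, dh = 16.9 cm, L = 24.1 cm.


Compute hydraulic gradient:
i = dh / L = 16.9 / 24.1 = 0.701245
Then apply Darcy's law:
k = Q / (A * i)
k = 0.1287 / (44.2 * 0.701245)
k = 0.1287 / 30.995
k = 0.004152 cm/s


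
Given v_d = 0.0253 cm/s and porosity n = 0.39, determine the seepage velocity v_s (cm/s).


Using v_s = v_d / n
v_s = 0.0253 / 0.39
v_s = 0.06487 cm/s


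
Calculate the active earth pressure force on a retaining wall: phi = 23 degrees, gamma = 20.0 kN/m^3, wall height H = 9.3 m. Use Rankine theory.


Compute active earth pressure coefficient:
Ka = tan^2(45 - phi/2) = tan^2(33.5) = 0.438092
Compute active force:
Pa = 0.5 * Ka * gamma * H^2
Pa = 0.5 * 0.438092 * 20.0 * 9.3^2
Pa = 378.91 kN/m


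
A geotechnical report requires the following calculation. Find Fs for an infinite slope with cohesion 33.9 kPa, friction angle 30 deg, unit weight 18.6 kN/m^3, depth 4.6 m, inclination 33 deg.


Result: 1.756

Derivation:
Using Fs = c / (gamma*H*sin(beta)*cos(beta)) + tan(phi)/tan(beta)
Cohesion contribution = 33.9 / (18.6*4.6*sin(33)*cos(33))
Cohesion contribution = 0.867419
Friction contribution = tan(30)/tan(33) = 0.889041
Fs = 0.867419 + 0.889041
Fs = 1.756


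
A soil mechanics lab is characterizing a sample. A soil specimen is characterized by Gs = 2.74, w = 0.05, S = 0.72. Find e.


Result: 0.1903

Derivation:
Using the relation e = Gs * w / S
e = 2.74 * 0.05 / 0.72
e = 0.1903


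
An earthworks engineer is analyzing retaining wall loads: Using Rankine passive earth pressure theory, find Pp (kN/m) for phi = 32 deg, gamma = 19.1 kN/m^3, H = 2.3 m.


Compute passive earth pressure coefficient:
Kp = tan^2(45 + phi/2) = tan^2(61.0) = 3.254588
Compute passive force:
Pp = 0.5 * Kp * gamma * H^2
Pp = 0.5 * 3.254588 * 19.1 * 2.3^2
Pp = 164.42 kN/m


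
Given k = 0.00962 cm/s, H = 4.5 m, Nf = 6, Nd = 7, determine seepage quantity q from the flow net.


Convert k to m/s for unit consistency with H:
k = 0.00962 cm/s = 0.00962 / 100 m/s = 9.62e-05 m/s
Using q = k * H * Nf / Nd
Nf / Nd = 6 / 7 = 0.8571
q = 9.62e-05 * 4.5 * 0.8571
q = 0.0003711 m^3/s per m


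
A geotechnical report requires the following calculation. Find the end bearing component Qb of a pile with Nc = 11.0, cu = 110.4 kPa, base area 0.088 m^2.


Result: 106.87 kN

Derivation:
Using Qb = Nc * cu * Ab
Qb = 11.0 * 110.4 * 0.088
Qb = 106.87 kN


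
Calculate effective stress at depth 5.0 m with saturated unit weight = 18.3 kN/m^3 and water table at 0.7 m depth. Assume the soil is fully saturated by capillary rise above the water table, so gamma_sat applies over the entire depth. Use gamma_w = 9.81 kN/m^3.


Total stress = gamma_sat * depth
sigma = 18.3 * 5.0 = 91.5 kPa
Pore water pressure u = gamma_w * (depth - d_wt)
u = 9.81 * (5.0 - 0.7) = 42.183 kPa
Effective stress = sigma - u
sigma' = 91.5 - 42.183 = 49.32 kPa


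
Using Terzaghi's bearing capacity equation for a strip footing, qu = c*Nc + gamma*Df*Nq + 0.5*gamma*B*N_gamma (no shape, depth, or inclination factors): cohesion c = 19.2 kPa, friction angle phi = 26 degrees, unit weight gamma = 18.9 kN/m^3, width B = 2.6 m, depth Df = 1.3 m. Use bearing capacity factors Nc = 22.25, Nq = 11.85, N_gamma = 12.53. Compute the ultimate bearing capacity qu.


Compute qu = c*Nc + gamma*Df*Nq + 0.5*gamma*B*N_gamma
Term 1: 19.2 * 22.25 = 427.2
Term 2: 18.9 * 1.3 * 11.85 = 291.1545
Term 3: 0.5 * 18.9 * 2.6 * 12.53 = 307.8621
qu = 427.2 + 291.1545 + 307.8621
qu = 1026.22 kPa


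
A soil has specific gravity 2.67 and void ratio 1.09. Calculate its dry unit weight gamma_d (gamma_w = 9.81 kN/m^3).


Result: 12.532 kN/m^3

Derivation:
Using gamma_d = Gs * gamma_w / (1 + e)
gamma_d = 2.67 * 9.81 / (1 + 1.09)
gamma_d = 2.67 * 9.81 / 2.09
gamma_d = 12.532 kN/m^3


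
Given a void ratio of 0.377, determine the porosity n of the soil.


Using the relation n = e / (1 + e)
n = 0.377 / (1 + 0.377)
n = 0.377 / 1.377
n = 0.2738


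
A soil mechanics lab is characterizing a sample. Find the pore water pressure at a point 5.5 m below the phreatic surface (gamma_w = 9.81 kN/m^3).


Using u = gamma_w * h_w
u = 9.81 * 5.5
u = 53.96 kPa


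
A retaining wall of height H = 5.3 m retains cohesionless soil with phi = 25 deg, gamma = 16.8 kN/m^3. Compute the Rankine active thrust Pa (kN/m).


Compute active earth pressure coefficient:
Ka = tan^2(45 - phi/2) = tan^2(32.5) = 0.405859
Compute active force:
Pa = 0.5 * Ka * gamma * H^2
Pa = 0.5 * 0.405859 * 16.8 * 5.3^2
Pa = 95.76 kN/m


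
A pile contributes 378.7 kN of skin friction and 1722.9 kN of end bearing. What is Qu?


Using Qu = Qf + Qb
Qu = 378.7 + 1722.9
Qu = 2101.6 kN


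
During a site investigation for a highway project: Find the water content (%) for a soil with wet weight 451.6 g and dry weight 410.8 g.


Using w = (m_wet - m_dry) / m_dry * 100
m_wet - m_dry = 451.6 - 410.8 = 40.8 g
w = 40.8 / 410.8 * 100
w = 9.93 %


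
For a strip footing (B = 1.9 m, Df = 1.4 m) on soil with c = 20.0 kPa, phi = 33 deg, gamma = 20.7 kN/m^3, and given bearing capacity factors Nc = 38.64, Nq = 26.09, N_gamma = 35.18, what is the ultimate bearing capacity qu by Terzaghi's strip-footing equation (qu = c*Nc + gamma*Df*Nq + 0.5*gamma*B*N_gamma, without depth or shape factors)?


Compute qu = c*Nc + gamma*Df*Nq + 0.5*gamma*B*N_gamma
Term 1: 20.0 * 38.64 = 772.8
Term 2: 20.7 * 1.4 * 26.09 = 756.0882
Term 3: 0.5 * 20.7 * 1.9 * 35.18 = 691.8147
qu = 772.8 + 756.0882 + 691.8147
qu = 2220.7 kPa


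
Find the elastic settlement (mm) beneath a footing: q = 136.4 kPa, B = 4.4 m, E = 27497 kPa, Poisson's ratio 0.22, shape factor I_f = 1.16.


Result: 24.093 mm

Derivation:
Using Se = q * B * (1 - nu^2) * I_f / E
1 - nu^2 = 1 - 0.22^2 = 0.9516
Se = 136.4 * 4.4 * 0.9516 * 1.16 / 27497
Se = 0.024093 m
Convert to mm: Se = 0.024093 * 1000 = 24.093 mm


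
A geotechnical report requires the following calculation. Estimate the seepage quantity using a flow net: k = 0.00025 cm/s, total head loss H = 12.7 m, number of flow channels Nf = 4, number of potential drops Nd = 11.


Convert k to m/s for unit consistency with H:
k = 0.00025 cm/s = 0.00025 / 100 m/s = 2.5e-06 m/s
Using q = k * H * Nf / Nd
Nf / Nd = 4 / 11 = 0.3636
q = 2.5e-06 * 12.7 * 0.3636
q = 1.155e-05 m^3/s per m


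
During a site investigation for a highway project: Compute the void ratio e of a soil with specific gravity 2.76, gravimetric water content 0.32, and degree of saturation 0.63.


Using the relation e = Gs * w / S
e = 2.76 * 0.32 / 0.63
e = 1.4019


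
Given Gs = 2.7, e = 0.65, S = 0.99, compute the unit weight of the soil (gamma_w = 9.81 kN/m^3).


Using gamma = gamma_w * (Gs + S*e) / (1 + e)
Numerator: Gs + S*e = 2.7 + 0.99*0.65 = 3.3435
Denominator: 1 + e = 1 + 0.65 = 1.65
gamma = 9.81 * 3.3435 / 1.65
gamma = 19.879 kN/m^3


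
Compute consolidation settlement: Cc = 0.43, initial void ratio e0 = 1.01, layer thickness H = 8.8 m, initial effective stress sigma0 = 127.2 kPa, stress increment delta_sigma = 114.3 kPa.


Result: 0.5242 m

Derivation:
Using Sc = Cc * H / (1 + e0) * log10((sigma0 + delta_sigma) / sigma0)
Stress ratio = (127.2 + 114.3) / 127.2 = 1.89858
log10(1.89858) = 0.27843
Cc * H / (1 + e0) = 0.43 * 8.8 / (1 + 1.01) = 1.88259
Sc = 1.88259 * 0.27843
Sc = 0.5242 m


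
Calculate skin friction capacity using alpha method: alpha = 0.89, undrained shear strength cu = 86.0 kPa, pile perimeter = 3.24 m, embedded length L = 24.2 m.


Using Qs = alpha * cu * perimeter * L
Qs = 0.89 * 86.0 * 3.24 * 24.2
Qs = 6001.35 kN


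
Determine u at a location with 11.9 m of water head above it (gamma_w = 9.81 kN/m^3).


Using u = gamma_w * h_w
u = 9.81 * 11.9
u = 116.74 kPa


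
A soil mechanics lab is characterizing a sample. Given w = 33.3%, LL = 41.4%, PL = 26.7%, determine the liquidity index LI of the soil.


First compute the plasticity index:
PI = LL - PL = 41.4 - 26.7 = 14.7
Then compute the liquidity index:
LI = (w - PL) / PI
LI = (33.3 - 26.7) / 14.7
LI = 0.449


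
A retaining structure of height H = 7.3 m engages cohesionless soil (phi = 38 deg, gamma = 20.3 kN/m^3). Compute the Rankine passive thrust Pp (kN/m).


Compute passive earth pressure coefficient:
Kp = tan^2(45 + phi/2) = tan^2(64.0) = 4.203746
Compute passive force:
Pp = 0.5 * Kp * gamma * H^2
Pp = 0.5 * 4.203746 * 20.3 * 7.3^2
Pp = 2273.78 kN/m


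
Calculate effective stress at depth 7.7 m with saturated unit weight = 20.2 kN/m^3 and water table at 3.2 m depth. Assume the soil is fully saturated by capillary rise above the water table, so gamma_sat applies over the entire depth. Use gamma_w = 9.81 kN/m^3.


Total stress = gamma_sat * depth
sigma = 20.2 * 7.7 = 155.54 kPa
Pore water pressure u = gamma_w * (depth - d_wt)
u = 9.81 * (7.7 - 3.2) = 44.145 kPa
Effective stress = sigma - u
sigma' = 155.54 - 44.145 = 111.4 kPa


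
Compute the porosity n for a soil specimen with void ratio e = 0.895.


Using the relation n = e / (1 + e)
n = 0.895 / (1 + 0.895)
n = 0.895 / 1.895
n = 0.4723


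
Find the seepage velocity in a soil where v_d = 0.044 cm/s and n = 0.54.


Result: 0.08148 cm/s

Derivation:
Using v_s = v_d / n
v_s = 0.044 / 0.54
v_s = 0.08148 cm/s


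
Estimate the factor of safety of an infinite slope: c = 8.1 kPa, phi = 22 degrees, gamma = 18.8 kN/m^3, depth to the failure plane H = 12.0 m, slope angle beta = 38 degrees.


Result: 0.591

Derivation:
Using Fs = c / (gamma*H*sin(beta)*cos(beta)) + tan(phi)/tan(beta)
Cohesion contribution = 8.1 / (18.8*12.0*sin(38)*cos(38))
Cohesion contribution = 0.0740068
Friction contribution = tan(22)/tan(38) = 0.51713
Fs = 0.0740068 + 0.51713
Fs = 0.591


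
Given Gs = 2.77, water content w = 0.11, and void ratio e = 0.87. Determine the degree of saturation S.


Using S = Gs * w / e
S = 2.77 * 0.11 / 0.87
S = 0.3502


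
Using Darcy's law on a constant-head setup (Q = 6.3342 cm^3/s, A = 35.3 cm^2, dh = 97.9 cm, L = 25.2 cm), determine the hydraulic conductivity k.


Compute hydraulic gradient:
i = dh / L = 97.9 / 25.2 = 3.88492
Then apply Darcy's law:
k = Q / (A * i)
k = 6.3342 / (35.3 * 3.88492)
k = 6.3342 / 137.138
k = 0.046189 cm/s


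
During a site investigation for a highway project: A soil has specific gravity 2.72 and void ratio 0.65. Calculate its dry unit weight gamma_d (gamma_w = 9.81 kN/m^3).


Using gamma_d = Gs * gamma_w / (1 + e)
gamma_d = 2.72 * 9.81 / (1 + 0.65)
gamma_d = 2.72 * 9.81 / 1.65
gamma_d = 16.172 kN/m^3


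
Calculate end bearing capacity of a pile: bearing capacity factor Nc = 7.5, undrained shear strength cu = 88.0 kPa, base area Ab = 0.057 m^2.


Using Qb = Nc * cu * Ab
Qb = 7.5 * 88.0 * 0.057
Qb = 37.62 kN


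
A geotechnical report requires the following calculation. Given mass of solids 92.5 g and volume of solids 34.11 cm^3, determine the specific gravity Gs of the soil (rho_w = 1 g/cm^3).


Result: 2.712

Derivation:
Using Gs = m_s / (V_s * rho_w)
Since rho_w = 1 g/cm^3:
Gs = 92.5 / 34.11
Gs = 2.712


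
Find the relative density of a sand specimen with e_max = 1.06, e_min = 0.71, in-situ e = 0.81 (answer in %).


Result: 71.43 %

Derivation:
Using Dr = (e_max - e) / (e_max - e_min) * 100
e_max - e = 1.06 - 0.81 = 0.25
e_max - e_min = 1.06 - 0.71 = 0.35
Dr = 0.25 / 0.35 * 100
Dr = 71.43 %


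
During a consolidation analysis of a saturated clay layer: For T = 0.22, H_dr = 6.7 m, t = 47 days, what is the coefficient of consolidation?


Result: 0.21012 m^2/day

Derivation:
Using cv = T * H_dr^2 / t
H_dr^2 = 6.7^2 = 44.89
cv = 0.22 * 44.89 / 47
cv = 0.21012 m^2/day


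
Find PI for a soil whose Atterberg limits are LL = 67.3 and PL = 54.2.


Using PI = LL - PL
PI = 67.3 - 54.2
PI = 13.1


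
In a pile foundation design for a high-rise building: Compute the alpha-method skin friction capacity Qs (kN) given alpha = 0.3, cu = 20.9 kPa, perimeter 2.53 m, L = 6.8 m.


Using Qs = alpha * cu * perimeter * L
Qs = 0.3 * 20.9 * 2.53 * 6.8
Qs = 107.87 kN


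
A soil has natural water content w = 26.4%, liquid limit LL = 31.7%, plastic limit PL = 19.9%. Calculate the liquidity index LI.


First compute the plasticity index:
PI = LL - PL = 31.7 - 19.9 = 11.8
Then compute the liquidity index:
LI = (w - PL) / PI
LI = (26.4 - 19.9) / 11.8
LI = 0.551


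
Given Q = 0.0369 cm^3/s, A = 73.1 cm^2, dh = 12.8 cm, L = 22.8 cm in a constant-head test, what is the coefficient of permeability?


Result: 0.000899 cm/s

Derivation:
Compute hydraulic gradient:
i = dh / L = 12.8 / 22.8 = 0.561404
Then apply Darcy's law:
k = Q / (A * i)
k = 0.0369 / (73.1 * 0.561404)
k = 0.0369 / 41.0386
k = 0.000899 cm/s


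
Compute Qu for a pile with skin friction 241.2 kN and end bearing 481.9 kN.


Result: 723.1 kN

Derivation:
Using Qu = Qf + Qb
Qu = 241.2 + 481.9
Qu = 723.1 kN


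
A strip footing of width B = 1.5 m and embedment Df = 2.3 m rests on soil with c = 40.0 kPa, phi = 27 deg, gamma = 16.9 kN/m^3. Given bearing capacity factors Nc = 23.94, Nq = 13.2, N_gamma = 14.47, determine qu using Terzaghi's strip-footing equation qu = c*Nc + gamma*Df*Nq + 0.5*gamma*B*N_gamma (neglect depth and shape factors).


Compute qu = c*Nc + gamma*Df*Nq + 0.5*gamma*B*N_gamma
Term 1: 40.0 * 23.94 = 957.6
Term 2: 16.9 * 2.3 * 13.2 = 513.084
Term 3: 0.5 * 16.9 * 1.5 * 14.47 = 183.40725
qu = 957.6 + 513.084 + 183.40725
qu = 1654.09 kPa


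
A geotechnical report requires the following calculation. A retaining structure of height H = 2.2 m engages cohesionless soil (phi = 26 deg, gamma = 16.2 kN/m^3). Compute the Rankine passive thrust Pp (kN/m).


Result: 100.4 kN/m

Derivation:
Compute passive earth pressure coefficient:
Kp = tan^2(45 + phi/2) = tan^2(58.0) = 2.561071
Compute passive force:
Pp = 0.5 * Kp * gamma * H^2
Pp = 0.5 * 2.561071 * 16.2 * 2.2^2
Pp = 100.4 kN/m


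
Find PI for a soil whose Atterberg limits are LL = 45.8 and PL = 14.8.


Using PI = LL - PL
PI = 45.8 - 14.8
PI = 31.0


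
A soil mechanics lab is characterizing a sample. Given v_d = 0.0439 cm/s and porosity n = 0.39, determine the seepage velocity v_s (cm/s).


Result: 0.11256 cm/s

Derivation:
Using v_s = v_d / n
v_s = 0.0439 / 0.39
v_s = 0.11256 cm/s


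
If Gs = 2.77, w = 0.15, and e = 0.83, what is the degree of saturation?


Using S = Gs * w / e
S = 2.77 * 0.15 / 0.83
S = 0.5006


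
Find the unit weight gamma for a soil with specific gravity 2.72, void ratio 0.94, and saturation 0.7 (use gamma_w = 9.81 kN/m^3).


Using gamma = gamma_w * (Gs + S*e) / (1 + e)
Numerator: Gs + S*e = 2.72 + 0.7*0.94 = 3.378
Denominator: 1 + e = 1 + 0.94 = 1.94
gamma = 9.81 * 3.378 / 1.94
gamma = 17.082 kN/m^3


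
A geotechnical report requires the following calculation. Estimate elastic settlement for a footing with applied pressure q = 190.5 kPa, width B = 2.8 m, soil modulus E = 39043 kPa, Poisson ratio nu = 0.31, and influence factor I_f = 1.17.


Using Se = q * B * (1 - nu^2) * I_f / E
1 - nu^2 = 1 - 0.31^2 = 0.9039
Se = 190.5 * 2.8 * 0.9039 * 1.17 / 39043
Se = 0.014448 m
Convert to mm: Se = 0.014448 * 1000 = 14.448 mm


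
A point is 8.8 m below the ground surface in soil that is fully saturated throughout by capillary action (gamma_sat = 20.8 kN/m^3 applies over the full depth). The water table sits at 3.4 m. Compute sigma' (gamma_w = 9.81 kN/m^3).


Total stress = gamma_sat * depth
sigma = 20.8 * 8.8 = 183.04 kPa
Pore water pressure u = gamma_w * (depth - d_wt)
u = 9.81 * (8.8 - 3.4) = 52.974 kPa
Effective stress = sigma - u
sigma' = 183.04 - 52.974 = 130.07 kPa


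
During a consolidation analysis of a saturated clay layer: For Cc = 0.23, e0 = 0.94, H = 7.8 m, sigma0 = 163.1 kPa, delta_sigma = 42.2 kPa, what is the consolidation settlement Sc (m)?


Using Sc = Cc * H / (1 + e0) * log10((sigma0 + delta_sigma) / sigma0)
Stress ratio = (163.1 + 42.2) / 163.1 = 1.25874
log10(1.25874) = 0.099935
Cc * H / (1 + e0) = 0.23 * 7.8 / (1 + 0.94) = 0.924742
Sc = 0.924742 * 0.099935
Sc = 0.0924 m


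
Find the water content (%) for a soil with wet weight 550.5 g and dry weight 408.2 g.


Using w = (m_wet - m_dry) / m_dry * 100
m_wet - m_dry = 550.5 - 408.2 = 142.3 g
w = 142.3 / 408.2 * 100
w = 34.86 %


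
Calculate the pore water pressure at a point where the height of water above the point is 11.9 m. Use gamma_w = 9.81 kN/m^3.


Using u = gamma_w * h_w
u = 9.81 * 11.9
u = 116.74 kPa


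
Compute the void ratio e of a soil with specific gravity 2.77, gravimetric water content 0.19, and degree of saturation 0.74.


Using the relation e = Gs * w / S
e = 2.77 * 0.19 / 0.74
e = 0.7112


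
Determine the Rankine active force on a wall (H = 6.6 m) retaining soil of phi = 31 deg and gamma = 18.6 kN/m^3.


Compute active earth pressure coefficient:
Ka = tan^2(45 - phi/2) = tan^2(29.5) = 0.320099
Compute active force:
Pa = 0.5 * Ka * gamma * H^2
Pa = 0.5 * 0.320099 * 18.6 * 6.6^2
Pa = 129.67 kN/m


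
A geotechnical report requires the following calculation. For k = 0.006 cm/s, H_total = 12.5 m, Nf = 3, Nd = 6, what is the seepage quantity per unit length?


Convert k to m/s for unit consistency with H:
k = 0.006 cm/s = 0.006 / 100 m/s = 6e-05 m/s
Using q = k * H * Nf / Nd
Nf / Nd = 3 / 6 = 0.5
q = 6e-05 * 12.5 * 0.5
q = 0.000375 m^3/s per m


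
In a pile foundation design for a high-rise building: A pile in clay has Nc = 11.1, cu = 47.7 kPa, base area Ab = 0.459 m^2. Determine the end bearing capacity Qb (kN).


Result: 243.03 kN

Derivation:
Using Qb = Nc * cu * Ab
Qb = 11.1 * 47.7 * 0.459
Qb = 243.03 kN


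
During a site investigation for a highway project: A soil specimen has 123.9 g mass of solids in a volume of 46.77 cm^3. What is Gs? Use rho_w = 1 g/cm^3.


Using Gs = m_s / (V_s * rho_w)
Since rho_w = 1 g/cm^3:
Gs = 123.9 / 46.77
Gs = 2.649


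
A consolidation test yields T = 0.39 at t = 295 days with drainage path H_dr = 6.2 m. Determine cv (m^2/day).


Using cv = T * H_dr^2 / t
H_dr^2 = 6.2^2 = 38.44
cv = 0.39 * 38.44 / 295
cv = 0.05082 m^2/day


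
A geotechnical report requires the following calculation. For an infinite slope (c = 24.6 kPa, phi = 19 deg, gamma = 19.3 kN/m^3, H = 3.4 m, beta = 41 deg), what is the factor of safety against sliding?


Using Fs = c / (gamma*H*sin(beta)*cos(beta)) + tan(phi)/tan(beta)
Cohesion contribution = 24.6 / (19.3*3.4*sin(41)*cos(41))
Cohesion contribution = 0.75714
Friction contribution = tan(19)/tan(41) = 0.396104
Fs = 0.75714 + 0.396104
Fs = 1.153


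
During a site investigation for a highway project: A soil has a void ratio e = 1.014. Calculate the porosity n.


Using the relation n = e / (1 + e)
n = 1.014 / (1 + 1.014)
n = 1.014 / 2.014
n = 0.5035


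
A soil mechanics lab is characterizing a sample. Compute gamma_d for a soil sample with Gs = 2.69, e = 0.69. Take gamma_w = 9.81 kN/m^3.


Using gamma_d = Gs * gamma_w / (1 + e)
gamma_d = 2.69 * 9.81 / (1 + 0.69)
gamma_d = 2.69 * 9.81 / 1.69
gamma_d = 15.615 kN/m^3


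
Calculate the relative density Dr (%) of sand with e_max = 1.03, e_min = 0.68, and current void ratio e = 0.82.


Using Dr = (e_max - e) / (e_max - e_min) * 100
e_max - e = 1.03 - 0.82 = 0.21
e_max - e_min = 1.03 - 0.68 = 0.35
Dr = 0.21 / 0.35 * 100
Dr = 60.0 %


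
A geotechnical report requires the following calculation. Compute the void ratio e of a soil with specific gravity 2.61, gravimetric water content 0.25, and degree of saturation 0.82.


Using the relation e = Gs * w / S
e = 2.61 * 0.25 / 0.82
e = 0.7957


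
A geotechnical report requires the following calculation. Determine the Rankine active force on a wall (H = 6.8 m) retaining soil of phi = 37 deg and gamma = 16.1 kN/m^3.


Compute active earth pressure coefficient:
Ka = tan^2(45 - phi/2) = tan^2(26.5) = 0.248584
Compute active force:
Pa = 0.5 * Ka * gamma * H^2
Pa = 0.5 * 0.248584 * 16.1 * 6.8^2
Pa = 92.53 kN/m


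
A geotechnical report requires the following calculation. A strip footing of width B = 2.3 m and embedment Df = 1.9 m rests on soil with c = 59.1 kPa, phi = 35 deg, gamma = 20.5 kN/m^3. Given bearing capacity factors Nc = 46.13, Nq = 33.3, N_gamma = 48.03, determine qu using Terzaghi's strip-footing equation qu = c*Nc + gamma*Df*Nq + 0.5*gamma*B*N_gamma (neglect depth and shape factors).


Compute qu = c*Nc + gamma*Df*Nq + 0.5*gamma*B*N_gamma
Term 1: 59.1 * 46.13 = 2726.283
Term 2: 20.5 * 1.9 * 33.3 = 1297.035
Term 3: 0.5 * 20.5 * 2.3 * 48.03 = 1132.30725
qu = 2726.283 + 1297.035 + 1132.30725
qu = 5155.63 kPa


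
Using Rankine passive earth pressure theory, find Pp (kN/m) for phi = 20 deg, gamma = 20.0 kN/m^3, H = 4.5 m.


Result: 413.02 kN/m

Derivation:
Compute passive earth pressure coefficient:
Kp = tan^2(45 + phi/2) = tan^2(55.0) = 2.039607
Compute passive force:
Pp = 0.5 * Kp * gamma * H^2
Pp = 0.5 * 2.039607 * 20.0 * 4.5^2
Pp = 413.02 kN/m


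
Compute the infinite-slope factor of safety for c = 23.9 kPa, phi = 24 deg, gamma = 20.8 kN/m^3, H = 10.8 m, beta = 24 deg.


Using Fs = c / (gamma*H*sin(beta)*cos(beta)) + tan(phi)/tan(beta)
Cohesion contribution = 23.9 / (20.8*10.8*sin(24)*cos(24))
Cohesion contribution = 0.28633
Friction contribution = tan(24)/tan(24) = 1
Fs = 0.28633 + 1
Fs = 1.286


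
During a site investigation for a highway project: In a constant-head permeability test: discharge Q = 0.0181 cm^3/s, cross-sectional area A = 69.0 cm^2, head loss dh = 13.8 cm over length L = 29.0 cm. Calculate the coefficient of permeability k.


Compute hydraulic gradient:
i = dh / L = 13.8 / 29.0 = 0.475862
Then apply Darcy's law:
k = Q / (A * i)
k = 0.0181 / (69.0 * 0.475862)
k = 0.0181 / 32.8345
k = 0.000551 cm/s


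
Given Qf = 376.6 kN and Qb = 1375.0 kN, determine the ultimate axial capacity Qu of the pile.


Result: 1751.6 kN

Derivation:
Using Qu = Qf + Qb
Qu = 376.6 + 1375.0
Qu = 1751.6 kN


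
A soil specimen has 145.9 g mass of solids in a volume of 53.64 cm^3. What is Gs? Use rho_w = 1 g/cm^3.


Result: 2.72

Derivation:
Using Gs = m_s / (V_s * rho_w)
Since rho_w = 1 g/cm^3:
Gs = 145.9 / 53.64
Gs = 2.72


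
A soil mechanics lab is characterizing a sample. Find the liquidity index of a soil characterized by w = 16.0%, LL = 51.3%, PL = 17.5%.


First compute the plasticity index:
PI = LL - PL = 51.3 - 17.5 = 33.8
Then compute the liquidity index:
LI = (w - PL) / PI
LI = (16.0 - 17.5) / 33.8
LI = -0.044


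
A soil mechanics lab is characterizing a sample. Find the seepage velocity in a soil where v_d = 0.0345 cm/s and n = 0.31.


Using v_s = v_d / n
v_s = 0.0345 / 0.31
v_s = 0.11129 cm/s


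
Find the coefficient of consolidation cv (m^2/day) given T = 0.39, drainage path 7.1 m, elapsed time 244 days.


Using cv = T * H_dr^2 / t
H_dr^2 = 7.1^2 = 50.41
cv = 0.39 * 50.41 / 244
cv = 0.08057 m^2/day


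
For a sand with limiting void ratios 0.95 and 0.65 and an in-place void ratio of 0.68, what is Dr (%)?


Using Dr = (e_max - e) / (e_max - e_min) * 100
e_max - e = 0.95 - 0.68 = 0.27
e_max - e_min = 0.95 - 0.65 = 0.3
Dr = 0.27 / 0.3 * 100
Dr = 90.0 %


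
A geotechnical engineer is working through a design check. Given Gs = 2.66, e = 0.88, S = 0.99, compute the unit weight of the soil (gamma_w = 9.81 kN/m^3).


Using gamma = gamma_w * (Gs + S*e) / (1 + e)
Numerator: Gs + S*e = 2.66 + 0.99*0.88 = 3.5312
Denominator: 1 + e = 1 + 0.88 = 1.88
gamma = 9.81 * 3.5312 / 1.88
gamma = 18.426 kN/m^3


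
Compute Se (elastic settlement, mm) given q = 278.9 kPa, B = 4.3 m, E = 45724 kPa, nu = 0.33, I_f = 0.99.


Using Se = q * B * (1 - nu^2) * I_f / E
1 - nu^2 = 1 - 0.33^2 = 0.8911
Se = 278.9 * 4.3 * 0.8911 * 0.99 / 45724
Se = 0.023138 m
Convert to mm: Se = 0.023138 * 1000 = 23.138 mm


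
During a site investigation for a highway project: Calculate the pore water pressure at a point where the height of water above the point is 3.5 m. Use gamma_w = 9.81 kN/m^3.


Result: 34.34 kPa

Derivation:
Using u = gamma_w * h_w
u = 9.81 * 3.5
u = 34.34 kPa


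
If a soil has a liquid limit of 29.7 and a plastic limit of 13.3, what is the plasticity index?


Result: 16.4

Derivation:
Using PI = LL - PL
PI = 29.7 - 13.3
PI = 16.4


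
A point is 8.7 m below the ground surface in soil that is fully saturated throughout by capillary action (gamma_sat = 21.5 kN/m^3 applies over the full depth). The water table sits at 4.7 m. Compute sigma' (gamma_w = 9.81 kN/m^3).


Total stress = gamma_sat * depth
sigma = 21.5 * 8.7 = 187.05 kPa
Pore water pressure u = gamma_w * (depth - d_wt)
u = 9.81 * (8.7 - 4.7) = 39.24 kPa
Effective stress = sigma - u
sigma' = 187.05 - 39.24 = 147.81 kPa


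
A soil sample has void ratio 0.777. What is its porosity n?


Using the relation n = e / (1 + e)
n = 0.777 / (1 + 0.777)
n = 0.777 / 1.777
n = 0.4373


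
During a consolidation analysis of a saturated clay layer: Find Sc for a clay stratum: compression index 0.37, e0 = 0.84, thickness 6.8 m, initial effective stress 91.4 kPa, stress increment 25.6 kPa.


Using Sc = Cc * H / (1 + e0) * log10((sigma0 + delta_sigma) / sigma0)
Stress ratio = (91.4 + 25.6) / 91.4 = 1.28009
log10(1.28009) = 0.10724
Cc * H / (1 + e0) = 0.37 * 6.8 / (1 + 0.84) = 1.36739
Sc = 1.36739 * 0.10724
Sc = 0.1466 m


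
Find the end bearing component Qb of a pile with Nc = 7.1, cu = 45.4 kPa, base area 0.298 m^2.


Using Qb = Nc * cu * Ab
Qb = 7.1 * 45.4 * 0.298
Qb = 96.06 kN


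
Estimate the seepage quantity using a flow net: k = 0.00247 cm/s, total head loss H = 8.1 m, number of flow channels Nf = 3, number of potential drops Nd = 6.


Convert k to m/s for unit consistency with H:
k = 0.00247 cm/s = 0.00247 / 100 m/s = 2.47e-05 m/s
Using q = k * H * Nf / Nd
Nf / Nd = 3 / 6 = 0.5
q = 2.47e-05 * 8.1 * 0.5
q = 0.0001 m^3/s per m


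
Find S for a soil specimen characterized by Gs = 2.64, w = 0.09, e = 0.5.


Using S = Gs * w / e
S = 2.64 * 0.09 / 0.5
S = 0.4752


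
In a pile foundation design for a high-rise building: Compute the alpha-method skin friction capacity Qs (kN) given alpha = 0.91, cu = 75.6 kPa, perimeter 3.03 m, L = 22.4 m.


Result: 4669.32 kN

Derivation:
Using Qs = alpha * cu * perimeter * L
Qs = 0.91 * 75.6 * 3.03 * 22.4
Qs = 4669.32 kN


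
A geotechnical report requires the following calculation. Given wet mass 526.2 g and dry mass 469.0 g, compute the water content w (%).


Result: 12.2 %

Derivation:
Using w = (m_wet - m_dry) / m_dry * 100
m_wet - m_dry = 526.2 - 469.0 = 57.2 g
w = 57.2 / 469.0 * 100
w = 12.2 %
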